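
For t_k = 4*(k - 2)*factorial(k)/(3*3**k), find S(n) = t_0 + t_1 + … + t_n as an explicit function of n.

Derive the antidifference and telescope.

S(n) = -4 + 4*factorial(n + 1)/(3*3**n)

Step 1: r(k) = (k**2 - 1)/(3*(k - 2)).
Factor: A=k/3 + 1/3; B=1; C=k - 2.
Key eq: (k/3 + 1/3)·f(k+1) = (1)·f(k) + (k - 2).
Bound: deg f ≤ 0.
Solving with deg f ≤ 0: f(k) = 3.
Then R = B(k−1)f/C = 3/(k - 2), so s_k = R(k)·t_k = 4*factorial(k)/3**k.
s_(k+1) − s_k = 4*(k - 2)*factorial(k)/(3*3**k) = t_k.
Σ_(k=0)^n t_k = s_(n+1) − s_(0) = (4*3**(-n - 1)*factorial(n + 1)) − (4), i.e. -4 + 4*factorial(n + 1)/(3*3**n).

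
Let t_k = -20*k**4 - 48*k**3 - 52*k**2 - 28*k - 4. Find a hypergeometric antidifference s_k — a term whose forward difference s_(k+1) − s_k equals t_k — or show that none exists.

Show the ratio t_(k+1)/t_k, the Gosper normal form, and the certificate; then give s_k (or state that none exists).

The ratio is (5*k**4 + 32*k**3 + 79*k**2 + 89*k + 38)/(5*k**4 + 12*k**3 + 13*k**2 + 7*k + 1).
Normal form (A,B,C) = (1, 1, k**4 + 12*k**3/5 + 13*k**2/5 + 7*k/5 + 1/5).
Key eq: (1)·f(k+1) = (1)·f(k) + (k**4 + 12*k**3/5 + 13*k**2/5 + 7*k/5 + 1/5).
From deg A=0, deg B=0, deg C=4: d=5.
Solving with deg f ≤ 5: f(k) = k*(k + 1)*(2*k**3 - k**2 + k - 1)/10.
R(k) = B(k−1)·f(k)/C(k) = k*(2*k**3 - k**2 + k - 1)/(2*(5*k**3 + 7*k**2 + 6*k + 1)); s_k = R·t_k = 2*k*(-2*k**4 - k**3 + 1).
Verify: -20*k**4 - 48*k**3 - 52*k**2 - 28*k - 4 matches t_k.

s_k = 2*k*(-2*k**4 - k**3 + 1)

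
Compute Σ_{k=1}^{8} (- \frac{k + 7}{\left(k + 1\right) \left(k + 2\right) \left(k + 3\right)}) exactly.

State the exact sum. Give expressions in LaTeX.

Σ = -118/165

Compute t_(k+1)/t_k: get (k + 1)*(k + 8)/((k + 4)*(k + 7)).
Take A(k)=k + 1, B(k)=k + 4, C(k)=k + 7.
Set up (k + 1)·f(k+1) − (k + 3)·f(k) − (k + 7) = 0.
deg f ≤ 2 (via 1,1,1).
Solving with deg f ≤ 2: f(k) = k*(2*k + 5).
Certificate R = B(k−1)f/C = k*(k + 3)*(2*k + 5)/(k + 7) gives s_k = k*(-2*k - 5)/((k + 1)*(k + 2)).
Verify: (-k - 7)/(k**3 + 6*k**2 + 11*k + 6) matches t_k.
Sum = s_(9) − s_(1); s_(9) = -207/110, s_(1) = -7/6 ⇒ -118/165.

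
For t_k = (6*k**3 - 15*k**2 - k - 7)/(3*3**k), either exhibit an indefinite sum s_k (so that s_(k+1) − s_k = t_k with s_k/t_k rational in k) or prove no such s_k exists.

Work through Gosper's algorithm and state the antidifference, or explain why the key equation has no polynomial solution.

s_k = (-3*k**3 + 3*k**2 - k + 3)/3**k

The ratio is (6*k**3 + 3*k**2 - 13*k - 17)/(3*(6*k**3 - 15*k**2 - k - 7)).
Gosper form: A/B · C(k+1)/C(k) with A=1/3, B=1, C=k**3 - 5*k**2/2 - k/6 - 7/6.
Need (1/3)·f(k+1) − (1)·f(k) = k**3 - 5*k**2/2 - k/6 - 7/6.
Degrees (0,0,3) ⇒ d ≤ 3.
Coefficient equations give f(k) = -(3*k**3 - 3*k**2 + k - 3)/2.
Then R = B(k−1)f/C = -3*(3*k**3 - 3*k**2 + k - 3)/(6*k**3 - 15*k**2 - k - 7), so s_k = R(k)·t_k = (-3*k**3 + 3*k**2 - k + 3)/3**k.
Verify: (6*k**3 - 15*k**2 - k - 7)/(3*3**k) matches t_k.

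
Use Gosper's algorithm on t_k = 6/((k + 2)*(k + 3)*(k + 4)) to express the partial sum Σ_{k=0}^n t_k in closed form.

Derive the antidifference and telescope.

S(n) = (n**2 + 7*n + 6)/(2*(n**2 + 7*n + 12))

Compute t_(k+1)/t_k: get (k + 2)/(k + 5).
Gosper form: A/B · C(k+1)/C(k) with A=k + 2, B=k + 5, C=1.
Set up (k + 2)·f(k+1) − (k + 4)·f(k) − (1) = 0.
d = 2 from the (1,1,0) case.
A polynomial solution: f(k) = k*(k + 5)/12.
R(k) = B(k−1)·f(k)/C(k) = k*(k + 4)*(k + 5)/12; s_k = R·t_k = k*(k + 5)/(2*(k + 2)*(k + 3)).
Δs = 6/(k**3 + 9*k**2 + 26*k + 24), as required.
Evaluate: s_(n+1) = (n**2 + 7*n + 6)/(2*(n**2 + 7*n + 12)); subtract s_(0) = 0 ⇒ S(n) = (n**2 + 7*n + 6)/(2*(n**2 + 7*n + 12)).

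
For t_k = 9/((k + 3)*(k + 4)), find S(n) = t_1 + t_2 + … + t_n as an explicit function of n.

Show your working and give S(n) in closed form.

S(n) = 9*n/(4*(n + 4))

t_(k+1)/t_k = (k + 3)/(k + 5).
Factor: A=k + 3; B=k + 5; C=1.
Key eq: (k + 3)·f(k+1) = (k + 4)·f(k) + (1).
Bound: deg f ≤ 1.
Solving with deg f ≤ 1: f(k) = k/3.
Certificate R = B(k−1)f/C = k*(k + 4)/3 gives s_k = 3*k/(k + 3).
s_(k+1) − s_k = 9/(k**2 + 7*k + 12) = t_k.
Telescope: S(n) = s_(n+1) − s_(1) = 3*(n + 1)/(n + 4) − (3/4) = 9*n/(4*(n + 4)).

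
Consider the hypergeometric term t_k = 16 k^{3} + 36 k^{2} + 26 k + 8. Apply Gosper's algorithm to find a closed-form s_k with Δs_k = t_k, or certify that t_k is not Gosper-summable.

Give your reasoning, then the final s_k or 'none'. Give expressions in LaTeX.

s_k = k \left(4 k^{3} + 4 k^{2} - k + 1\right)

t_(k+1)/t_k = (8*k**3 + 42*k**2 + 73*k + 43)/(8*k**3 + 18*k**2 + 13*k + 4).
So A=1 and B=1, with C=k**3 + 9*k**2/4 + 13*k/8 + 1/2.
Need (1)·f(k+1) − (1)·f(k) = k**3 + 9*k**2/4 + 13*k/8 + 1/2.
Degrees (0,0,3) ⇒ d ≤ 4.
A polynomial solution: f(k) = k*(4*k**3 + 4*k**2 - k + 1)/16.
Certificate R = B(k−1)f/C = k*(4*k**3 + 4*k**2 - k + 1)/(2*(8*k**3 + 18*k**2 + 13*k + 4)) gives s_k = k*(4*k**3 + 4*k**2 - k + 1).
Check: Δs_k = 16*k**3 + 36*k**2 + 26*k + 8. ✓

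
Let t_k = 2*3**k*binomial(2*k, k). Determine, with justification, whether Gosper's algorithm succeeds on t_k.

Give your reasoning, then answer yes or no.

No. Not Gosper-summable.

Step 1: r(k) = 6*(2*k + 1)/(k + 1).
Gosper form: A/B · C(k+1)/C(k) with A=12*k + 6, B=k + 1, C=1.
Set up (12*k + 6)·f(k+1) − (k)·f(k) − (1) = 0.
deg f ≤ -1 (via 1,1,0).
Negative degree bound (-1): no f exists, t_k not Gosper-summable.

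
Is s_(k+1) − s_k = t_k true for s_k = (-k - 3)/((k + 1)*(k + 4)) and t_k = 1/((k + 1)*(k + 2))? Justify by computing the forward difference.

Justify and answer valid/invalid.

s_(k+1) = (-k - 4)/((k + 2)*(k + 5))
s_(k+1) − s_k = (k**2 + 7*k + 14)/(k**4 + 12*k**3 + 49*k**2 + 78*k + 40)
(s_(k+1) − s_k) − t_k = 2*(-k - 3)/(k**4 + 12*k**3 + 49*k**2 + 78*k + 40)

Invalid: residual 2*(-k - 3)/(k**4 + 12*k**3 + 49*k**2 + 78*k + 40) ≠ 0.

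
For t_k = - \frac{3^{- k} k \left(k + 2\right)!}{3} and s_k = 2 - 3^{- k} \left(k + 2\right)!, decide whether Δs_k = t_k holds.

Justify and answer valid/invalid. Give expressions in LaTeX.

s_(k+1) = -3**(-k - 1)*factorial(k + 3) + 2
s_(k+1) − s_k = -k*factorial(k + 2)/(3*3**k)
(s_(k+1) − s_k) − t_k = 0

Valid — Δs_k = t_k.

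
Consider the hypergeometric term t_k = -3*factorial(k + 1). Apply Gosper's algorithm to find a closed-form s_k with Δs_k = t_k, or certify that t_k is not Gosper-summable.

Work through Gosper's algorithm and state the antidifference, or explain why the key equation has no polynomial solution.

Ratio r(k) = k + 2.
Factor: A=k + 2; B=1; C=1.
f must satisfy (k + 2)·f(k+1) − (1)·f(k) = 1.
d = -1 from the (1,0,0) case.
deg f ≤ -1 is impossible — no certificate.

none — t_k is not Gosper-summable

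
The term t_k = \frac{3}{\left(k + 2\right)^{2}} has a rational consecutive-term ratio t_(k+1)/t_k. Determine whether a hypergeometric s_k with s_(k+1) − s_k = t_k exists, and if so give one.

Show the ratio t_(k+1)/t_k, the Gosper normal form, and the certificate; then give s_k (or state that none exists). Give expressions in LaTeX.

no hypergeometric antidifference exists

Compute t_(k+1)/t_k: get (k + 2)**2/(k + 3)**2.
A = k**2 + 4*k + 4, B = k**2 + 6*k + 9, C = 1.
Need (k**2 + 4*k + 4)·f(k+1) − (k**2 + 4*k + 4)·f(k) = 1.
Degrees (2,2,0) ⇒ d ≤ 0.
Put f(k) = c0: A·f(k+1) − B(k−1)·f(k) − C = -1; need -1 = 0 — inconsistent ⇒ no f, not summable.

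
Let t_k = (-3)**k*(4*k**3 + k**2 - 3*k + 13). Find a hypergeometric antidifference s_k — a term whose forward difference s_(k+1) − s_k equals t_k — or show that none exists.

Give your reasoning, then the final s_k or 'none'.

s_k = (-3)**k*(-k**3 + 2*k**2 - 4)

Ratio r(k) = 3*(-4*k**3 - 13*k**2 - 11*k - 15)/(4*k**3 + k**2 - 3*k + 13).
Factor: A=-3; B=1; C=k**3 + k**2/4 - 3*k/4 + 13/4.
Set up (-3)·f(k+1) − (1)·f(k) − (k**3 + k**2/4 - 3*k/4 + 13/4) = 0.
Bound: deg f ≤ 3.
Solve for f: f(k) = -(k**3 - 2*k**2 + 4)/4 (degree 3 ≤ 3).
Certificate R = B(k−1)f/C = -(k**3 - 2*k**2 + 4)/(4*k**3 + k**2 - 3*k + 13) gives s_k = (-3)**k*(-k**3 + 2*k**2 - 4).
s_(k+1) − s_k = (-3)**k*(4*k**3 + k**2 - 3*k + 13) = t_k.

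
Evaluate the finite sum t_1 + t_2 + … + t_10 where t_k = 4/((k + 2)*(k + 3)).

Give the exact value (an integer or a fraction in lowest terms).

Σ = 40/39

The ratio is (k + 2)/(k + 4).
Normal form (A,B,C) = (k + 2, k + 4, 1).
Key eq: (k + 2)·f(k+1) = (k + 3)·f(k) + (1).
deg f ≤ 1 (via 1,1,0).
A polynomial solution: f(k) = k/2.
Certificate R = B(k−1)f/C = k*(k + 3)/2 gives s_k = 2*k/(k + 2).
s_(k+1) − s_k = 4/(k**2 + 5*k + 6) = t_k.
Telescoping: Σ = s_(11) − s_(1) = 22/13 − (2/3) = 40/39.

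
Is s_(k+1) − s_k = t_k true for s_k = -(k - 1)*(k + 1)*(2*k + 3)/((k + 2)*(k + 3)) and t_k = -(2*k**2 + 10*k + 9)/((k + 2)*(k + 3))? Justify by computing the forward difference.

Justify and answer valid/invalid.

s_(k+1) = -k*(k + 2)*(2*k + 5)/((k + 3)*(k + 4))
s_(k+1) − s_k = (-2*k**3 - 18*k**2 - 31*k - 12)/(k**3 + 9*k**2 + 26*k + 24)
(s_(k+1) − s_k) − t_k = 6*(3*k + 4)/(k**3 + 9*k**2 + 26*k + 24)

Invalid: residual 6*(3*k + 4)/(k**3 + 9*k**2 + 26*k + 24) ≠ 0.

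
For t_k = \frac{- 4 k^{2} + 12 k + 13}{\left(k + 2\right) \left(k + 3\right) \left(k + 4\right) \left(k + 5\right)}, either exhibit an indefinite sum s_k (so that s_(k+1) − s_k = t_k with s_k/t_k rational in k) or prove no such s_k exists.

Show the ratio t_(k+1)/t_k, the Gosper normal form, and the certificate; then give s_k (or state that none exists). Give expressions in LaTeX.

s_k = \frac{k \left(- k^{2} + 87 k + 70\right)}{24 \left(k + 2\right) \left(k + 3\right) \left(k + 4\right)}

Ratio r(k) = (k + 2)*(12*k - 4*(k + 1)**2 + 25)/((k + 6)*(-4*k**2 + 12*k + 13)).
Factor: A=k + 2; B=k + 6; C=k**2 - 3*k - 13/4.
f must satisfy (k + 2)·f(k+1) − (k + 5)·f(k) = k**2 - 3*k - 13/4.
Bound: deg f ≤ 3.
Solve for f: f(k) = k*(k**2 - 87*k - 70)/96 (degree 3 ≤ 3).
Then R = B(k−1)f/C = k*(k + 5)*(k**2 - 87*k - 70)/(24*(4*k**2 - 12*k - 13)), so s_k = R(k)·t_k = k*(-k**2 + 87*k + 70)/(24*(k + 2)*(k + 3)*(k + 4)).
s_(k+1) − s_k = (-4*k**2 + 12*k + 13)/(k**4 + 14*k**3 + 71*k**2 + 154*k + 120) = t_k.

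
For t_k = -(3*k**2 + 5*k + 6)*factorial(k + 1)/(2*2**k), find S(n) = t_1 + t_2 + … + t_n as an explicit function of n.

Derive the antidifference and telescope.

S(n) = (10*2**n - 3*n**3*factorial(n) - 14*n**2*factorial(n) - 21*n*factorial(n) - 10*factorial(n))/(2*2**n)

r(k) = (k + 2)*(5*k + 3*(k + 1)**2 + 11)/(2*(3*k**2 + 5*k + 6)) after simplifying.
Take A(k)=k/2 + 1, B(k)=1, C(k)=k**2 + 5*k/3 + 2.
Solve (k/2 + 1)·f(k+1) − (1)·f(k) = k**2 + 5*k/3 + 2.
Degrees (1,0,2) ⇒ d ≤ 1.
Match coefficients ⇒ f(k) = 2*(3*k + 2)/3.
Get s_k = R·t_k = -(3*k + 2)*factorial(k + 1)/2**k with R(k) = B(k−1)f(k)/C(k) = 2*(3*k + 2)/(3*k**2 + 5*k + 6).
Verify: -(3*k**2 + 5*k + 6)*factorial(k + 1)/(2*2**k) matches t_k.
Σ_(k=1)^n t_k = s_(n+1) − s_(1) = (-2**(-n - 1)*(3*n + 5)*factorial(n + 2)) − (-5), i.e. (10*2**n - 3*n**3*factorial(n) - 14*n**2*factorial(n) - 21*n*factorial(n) - 10*factorial(n))/(2*2**n).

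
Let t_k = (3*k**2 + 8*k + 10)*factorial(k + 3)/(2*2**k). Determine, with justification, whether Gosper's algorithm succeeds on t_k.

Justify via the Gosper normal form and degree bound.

Yes. s_k = (3*k - 1)*factorial(k + 3)/2**k.

The ratio is (k + 4)*(8*k + 3*(k + 1)**2 + 18)/(2*(3*k**2 + 8*k + 10)).
Gosper form: A/B · C(k+1)/C(k) with A=k/2 + 2, B=1, C=k**2 + 8*k/3 + 10/3.
Key eq: (k/2 + 2)·f(k+1) = (1)·f(k) + (k**2 + 8*k/3 + 10/3).
d = 1 from the (1,0,2) case.
A polynomial solution: f(k) = 2*(3*k - 1)/3.
Get s_k = R·t_k = (3*k - 1)*factorial(k + 3)/2**k with R(k) = B(k−1)f(k)/C(k) = 2*(3*k - 1)/(3*k**2 + 8*k + 10).
Check: Δs_k = (3*k**2 + 8*k + 10)*factorial(k + 3)/(2*2**k). ✓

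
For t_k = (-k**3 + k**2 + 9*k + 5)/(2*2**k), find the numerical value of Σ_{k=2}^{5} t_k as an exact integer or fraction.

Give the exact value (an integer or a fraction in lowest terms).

Σ = 9/4

Compute t_(k+1)/t_k: get (k**3/2 + k**2 - 4*k - 7)/(k**3 - k**2 - 9*k - 5).
A = 1/2, B = 1, C = k**3 - k**2 - 9*k - 5.
f must satisfy (1/2)·f(k+1) − (1)·f(k) = k**3 - k**2 - 9*k - 5.
From deg A=0, deg B=0, deg C=3: d=3.
Solving with deg f ≤ 3: f(k) = -2*(k + 2)*(k**2 - 2).
Then R = B(k−1)f/C = -2*(k + 2)*(k**2 - 2)/(k**3 - k**2 - 9*k - 5), so s_k = R(k)·t_k = (k**3 + 2*k**2 - 2*k - 4)/2**k.
Verify: (-k**3 + k**2 + 9*k + 5)/(2*2**k) matches t_k.
Telescoping: Σ = s_(6) − s_(2) = 17/4 − (2) = 9/4.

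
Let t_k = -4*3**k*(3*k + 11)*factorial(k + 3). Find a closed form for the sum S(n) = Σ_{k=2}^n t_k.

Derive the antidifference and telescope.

S(n) = -12*3**n*factorial(n + 4) + 4320

t_(k+1)/t_k = 3*(k + 4)*(3*k + 14)/(3*k + 11).
A = 3*k + 12, B = 1, C = k + 11/3.
f must satisfy (3*k + 12)·f(k+1) − (1)·f(k) = k + 11/3.
Bound: deg f ≤ 0.
A polynomial solution: f(k) = 1/3.
R(k) = B(k−1)·f(k)/C(k) = 1/(3*k + 11); s_k = R·t_k = -4*3**k*factorial(k + 3).
Δs = -4*3**k*(3*k + 11)*factorial(k + 3), as required.
Σ_(k=2)^n t_k = s_(n+1) − s_(2) = (-12*3**n*factorial(n + 4)) − (-4320), i.e. -12*3**n*factorial(n + 4) + 4320.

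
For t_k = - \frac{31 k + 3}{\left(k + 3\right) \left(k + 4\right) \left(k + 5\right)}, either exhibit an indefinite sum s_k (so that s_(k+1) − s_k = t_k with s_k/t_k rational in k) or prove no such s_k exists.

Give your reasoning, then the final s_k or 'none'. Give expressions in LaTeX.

s_k = \frac{k \left(3 - 4 k\right)}{\left(k + 3\right) \left(k + 4\right)}

The ratio is (k + 3)*(31*k + 34)/((k + 6)*(31*k + 3)).
Take A(k)=k + 3, B(k)=k + 6, C(k)=k + 3/31.
Solve (k + 3)·f(k+1) − (k + 5)·f(k) = k + 3/31.
Bound: deg f ≤ 2.
Solving with deg f ≤ 2: f(k) = k*(4*k - 3)/31.
Get s_k = R·t_k = k*(3 - 4*k)/((k + 3)*(k + 4)) with R(k) = B(k−1)f(k)/C(k) = k*(k + 5)*(4*k - 3)/(31*k + 3).
Check: Δs_k = (-31*k - 3)/(k**3 + 12*k**2 + 47*k + 60). ✓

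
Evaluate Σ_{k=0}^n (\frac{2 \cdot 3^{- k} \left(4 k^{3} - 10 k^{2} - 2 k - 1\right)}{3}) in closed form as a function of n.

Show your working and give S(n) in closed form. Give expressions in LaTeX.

Ratio r(k) = (4*k**3 + 2*k**2 - 10*k - 9)/(3*(4*k**3 - 10*k**2 - 2*k - 1)).
Factor: A=1/3; B=1; C=k**3 - 5*k**2/2 - k/2 - 1/4.
f must satisfy (1/3)·f(k+1) − (1)·f(k) = k**3 - 5*k**2/2 - k/2 - 1/4.
Degrees (0,0,3) ⇒ d ≤ 3.
Solve for f: f(k) = -3*(4*k**3 - 4*k**2 - 1)/8 (degree 3 ≤ 3).
R(k) = B(k−1)·f(k)/C(k) = -3*(4*k**3 - 4*k**2 - 1)/(2*(4*k**3 - 10*k**2 - 2*k - 1)); s_k = R·t_k = (-4*k**3 + 4*k**2 + 1)/3**k.
Check: Δs_k = 2*(4*k**3 - 10*k**2 - 2*k - 1)/(3*3**k). ✓
Σ_(k=0)^n t_k = s_(n+1) − s_(0) = (3**(-n - 1)*(-4*n**3 - 8*n**2 - 4*n + 1)) − (1), i.e. 3**(-n - 1)*(-3**(n + 1) - 4*n**3 - 8*n**2 - 4*n + 1).

S(n) = 3^{- n - 1} \left(- 3^{n + 1} - 4 n^{3} - 8 n^{2} - 4 n + 1\right)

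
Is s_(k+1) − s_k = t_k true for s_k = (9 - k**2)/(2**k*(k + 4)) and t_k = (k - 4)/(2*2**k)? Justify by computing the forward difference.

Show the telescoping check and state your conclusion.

s_(k+1) = (9 - (k + 1)**2)/(2*2**k*(k + 5))
s_(k+1) − s_k = (k**3 + 4*k**2 - 18*k - 58)/(2*2**k*(k**2 + 9*k + 20))
(s_(k+1) − s_k) − t_k = (-k**2 - 2*k + 22)/(2*2**k*(k**2 + 9*k + 20))

Invalid: residual (-k**2 - 2*k + 22)/(2*2**k*(k**2 + 9*k + 20)) ≠ 0.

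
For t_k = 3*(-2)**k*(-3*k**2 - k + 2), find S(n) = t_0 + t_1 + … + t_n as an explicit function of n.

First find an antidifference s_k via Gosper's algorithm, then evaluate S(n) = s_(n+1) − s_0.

Step 1: r(k) = 2*(-k - 3*(k + 1)**2 + 1)/(3*k**2 + k - 2).
So A=-2 and B=1, with C=k**2 + k/3 - 2/3.
Solve (-2)·f(k+1) − (1)·f(k) = k**2 + k/3 - 2/3.
deg f ≤ 2 (via 0,0,2).
A polynomial solution: f(k) = -(3*k**2 - 3*k - 2)/9.
Then R = B(k−1)f/C = -(3*k**2 - 3*k - 2)/(3*(k + 1)*(3*k - 2)), so s_k = R(k)·t_k = (-2)**k*(3*k**2 - 3*k - 2).
Δs = 3*(-2)**k*(-3*k**2 - k + 2), as required.
Σ_(k=0)^n t_k = s_(n+1) − s_(0) = ((-2)**(n + 1)*(3*n**2 + 3*n - 2)) − (-2), i.e. -6*(-2)**n*n**2 - 6*(-2)**n*n + 4*(-2)**n + 2.

S(n) = -6*(-2)**n*n**2 - 6*(-2)**n*n + 4*(-2)**n + 2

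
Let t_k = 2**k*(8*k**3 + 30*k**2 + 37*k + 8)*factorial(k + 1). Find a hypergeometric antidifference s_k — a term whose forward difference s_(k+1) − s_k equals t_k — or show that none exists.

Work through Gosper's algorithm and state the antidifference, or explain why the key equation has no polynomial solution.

s_k = 2**k*(4*k**2 + k - 4)*factorial(k + 1)

r(k) = 2*(8*k**4 + 70*k**3 + 229*k**2 + 325*k + 166)/(8*k**3 + 30*k**2 + 37*k + 8) after simplifying.
Factor: A=2*k + 4; B=1; C=k**3 + 15*k**2/4 + 37*k/8 + 1.
f must satisfy (2*k + 4)·f(k+1) − (1)·f(k) = k**3 + 15*k**2/4 + 37*k/8 + 1.
Degrees (1,0,3) ⇒ d ≤ 2.
A polynomial solution: f(k) = (4*k**2 + k - 4)/8.
Certificate R = B(k−1)f/C = (4*k**2 + k - 4)/(8*k**3 + 30*k**2 + 37*k + 8) gives s_k = 2**k*(4*k**2 + k - 4)*factorial(k + 1).
Check: Δs_k = 2**k*(8*k**3 + 30*k**2 + 37*k + 8)*factorial(k + 1). ✓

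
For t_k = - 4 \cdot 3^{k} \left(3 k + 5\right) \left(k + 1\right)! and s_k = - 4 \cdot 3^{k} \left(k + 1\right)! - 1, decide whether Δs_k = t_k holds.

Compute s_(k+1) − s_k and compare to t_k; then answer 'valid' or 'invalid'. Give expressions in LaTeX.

s_(k+1) = -4*3**(k + 1)*factorial(k + 2) - 1
s_(k+1) − s_k = -4*3**k*(3*k + 5)*factorial(k + 1)
(s_(k+1) − s_k) − t_k = 0

valid; difference matches t_k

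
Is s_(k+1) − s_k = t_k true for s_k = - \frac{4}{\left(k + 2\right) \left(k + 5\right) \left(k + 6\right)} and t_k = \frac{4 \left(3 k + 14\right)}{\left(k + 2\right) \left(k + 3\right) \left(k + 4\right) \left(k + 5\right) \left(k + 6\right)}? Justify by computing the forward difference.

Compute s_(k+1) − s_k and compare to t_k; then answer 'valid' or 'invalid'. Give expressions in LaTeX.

Invalid: residual \frac{24 \left(- 2 k - 9\right)}{k^{6} + 27 k^{5} + 295 k^{4} + 1665 k^{3} + 5104 k^{2} + 8028 k + 5040} ≠ 0.

s_(k+1) = -4/((k + 3)*(k + 6)*(k + 7))
s_(k+1) − s_k = 4*(3*k + 11)/(k**5 + 23*k**4 + 203*k**3 + 853*k**2 + 1692*k + 1260)
(s_(k+1) − s_k) − t_k = 24*(-2*k - 9)/(k**6 + 27*k**5 + 295*k**4 + 1665*k**3 + 5104*k**2 + 8028*k + 5040)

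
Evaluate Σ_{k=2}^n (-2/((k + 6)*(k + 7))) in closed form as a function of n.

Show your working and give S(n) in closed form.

r(k) = (k + 6)/(k + 8) after simplifying.
Factor: A=k + 6; B=k + 8; C=1.
Key eq: (k + 6)·f(k+1) = (k + 7)·f(k) + (1).
d = 1 from the (1,1,0) case.
Solving with deg f ≤ 1: f(k) = k/6.
Then R = B(k−1)f/C = k*(k + 7)/6, so s_k = R(k)·t_k = -k/(3*k + 18).
Δs = -2/(k**2 + 13*k + 42), as required.
Telescope: S(n) = s_(n+1) − s_(2) = (-n - 1)/(3*(n + 7)) − (-1/12) = (1 - n)/(4*(n + 7)).

S(n) = (1 - n)/(4*(n + 7))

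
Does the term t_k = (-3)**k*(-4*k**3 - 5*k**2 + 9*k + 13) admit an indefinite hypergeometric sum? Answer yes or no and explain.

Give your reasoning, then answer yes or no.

Yes. s_k = (-3)**k*(k**3 - k**2 - 3*k - 1).

r(k) = 3*(-4*k**3 - 17*k**2 - 13*k + 13)/(4*k**3 + 5*k**2 - 9*k - 13) after simplifying.
Take A(k)=-3, B(k)=1, C(k)=k**3 + 5*k**2/4 - 9*k/4 - 13/4.
Need (-3)·f(k+1) − (1)·f(k) = k**3 + 5*k**2/4 - 9*k/4 - 13/4.
deg f ≤ 3 (via 0,0,3).
A polynomial solution: f(k) = -(k + 1)*(k**2 - 2*k - 1)/4.
So s_k = (B(k−1)f/C)·t_k = (-(k + 1)*(k**2 - 2*k - 1)/(4*k**3 + 5*k**2 - 9*k - 13))·t_k = (-3)**k*(k**3 - k**2 - 3*k - 1).
Δs = (-3)**k*(-4*k**3 - 5*k**2 + 9*k + 13), as required.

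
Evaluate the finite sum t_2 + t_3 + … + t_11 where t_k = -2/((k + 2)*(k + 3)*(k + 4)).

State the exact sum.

r(k) = (k + 2)/(k + 5) after simplifying.
Gosper form: A/B · C(k+1)/C(k) with A=k + 2, B=k + 5, C=1.
f must satisfy (k + 2)·f(k+1) − (k + 4)·f(k) = 1.
Degrees (1,1,0) ⇒ d ≤ 2.
Match coefficients ⇒ f(k) = k*(k + 5)/12.
R(k) = B(k−1)·f(k)/C(k) = k*(k + 4)*(k + 5)/12; s_k = R·t_k = k*(-k - 5)/(6*(k + 2)*(k + 3)).
Check: Δs_k = -2/(k**3 + 9*k**2 + 26*k + 24). ✓
Sum = s_(12) − s_(2); s_(12) = -17/105, s_(2) = -7/60 ⇒ -19/420.

Σ = -19/420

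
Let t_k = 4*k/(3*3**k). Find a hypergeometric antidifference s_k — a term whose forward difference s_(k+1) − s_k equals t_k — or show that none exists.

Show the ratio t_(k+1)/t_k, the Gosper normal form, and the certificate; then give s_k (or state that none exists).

Ratio r(k) = (k + 1)/(3*k).
So A=1/3 and B=1, with C=k.
Need (1/3)·f(k+1) − (1)·f(k) = k.
d = 1 from the (0,0,1) case.
Coefficient equations give f(k) = -3*(2*k + 1)/4.
Certificate R = B(k−1)f/C = -3*(2*k + 1)/(4*k) gives s_k = (-2*k - 1)/3**k.
Δs = 4*k/(3*3**k), as required.

s_k = (-2*k - 1)/3**k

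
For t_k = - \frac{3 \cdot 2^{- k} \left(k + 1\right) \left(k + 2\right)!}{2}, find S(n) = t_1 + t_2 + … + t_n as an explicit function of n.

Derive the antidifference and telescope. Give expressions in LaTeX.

S(n) = 9 - \frac{3 \cdot 2^{- n} \left(n + 3\right)!}{2}

Ratio r(k) = (k + 2)*(k + 3)/(2*(k + 1)).
Factor: A=k/2 + 3/2; B=1; C=k + 1.
f must satisfy (k/2 + 3/2)·f(k+1) − (1)·f(k) = k + 1.
Bound: deg f ≤ 0.
Solving with deg f ≤ 0: f(k) = 2.
So s_k = (B(k−1)f/C)·t_k = (2/(k + 1))·t_k = -3*factorial(k + 2)/2**k.
Δs = -3*(k + 1)*factorial(k + 2)/(2*2**k), as required.
s_(n+1) = -3*2**(-n - 1)*factorial(n + 3) and s_(1) = -9, so S(n) = 9 - 3*factorial(n + 3)/(2*2**n).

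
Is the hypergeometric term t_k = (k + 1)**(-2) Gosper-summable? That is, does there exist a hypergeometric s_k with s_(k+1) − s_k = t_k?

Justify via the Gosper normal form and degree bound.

No — key equation has no polynomial f.

r(k) = (k + 1)**2/(k + 2)**2 after simplifying.
Gosper form: A/B · C(k+1)/C(k) with A=k**2 + 2*k + 1, B=k**2 + 4*k + 4, C=1.
Key eq: (k**2 + 2*k + 1)·f(k+1) = (k**2 + 2*k + 1)·f(k) + (1).
deg f ≤ 0 (via 2,2,0).
Write f(k) = c0. Then LHS − RHS = -1, requiring -1 = 0: contradictory. No certificate.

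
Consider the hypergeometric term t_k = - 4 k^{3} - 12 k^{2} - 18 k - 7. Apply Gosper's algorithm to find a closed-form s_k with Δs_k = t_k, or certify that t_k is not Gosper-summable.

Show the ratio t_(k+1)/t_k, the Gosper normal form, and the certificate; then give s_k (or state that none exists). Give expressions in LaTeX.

s_k = k^{2} \left(- k^{2} - 2 k - 4\right)

Compute t_(k+1)/t_k: get (4*k**3 + 24*k**2 + 54*k + 41)/(4*k**3 + 12*k**2 + 18*k + 7).
A = 1, B = 1, C = k**3 + 3*k**2 + 9*k/2 + 7/4.
Solve (1)·f(k+1) − (1)·f(k) = k**3 + 3*k**2 + 9*k/2 + 7/4.
From deg A=0, deg B=0, deg C=3: d=4.
A polynomial solution: f(k) = k**2*(k**2 + 2*k + 4)/4.
So s_k = (B(k−1)f/C)·t_k = (k**2*(k**2 + 2*k + 4)/(4*k**3 + 12*k**2 + 18*k + 7))·t_k = k**2*(-k**2 - 2*k - 4).
Δs = -4*k**3 - 12*k**2 - 18*k - 7, as required.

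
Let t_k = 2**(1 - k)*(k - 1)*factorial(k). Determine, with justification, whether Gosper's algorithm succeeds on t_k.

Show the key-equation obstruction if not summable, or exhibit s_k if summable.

Yes. s_k = 2**(2 - k)*factorial(k).

Step 1: r(k) = k*(k + 1)/(2*(k - 1)).
Factor: A=k/2 + 1/2; B=1; C=k - 1.
f must satisfy (k/2 + 1/2)·f(k+1) − (1)·f(k) = k - 1.
From deg A=1, deg B=0, deg C=1: d=0.
Solve for f: f(k) = 2 (degree 0 ≤ 0).
So s_k = (B(k−1)f/C)·t_k = (2/(k - 1))·t_k = 2**(2 - k)*factorial(k).
Δs = 2**(1 - k)*(k - 1)*factorial(k), as required.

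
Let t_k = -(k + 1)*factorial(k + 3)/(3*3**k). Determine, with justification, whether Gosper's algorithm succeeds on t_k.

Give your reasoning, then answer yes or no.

Yes. s_k = -factorial(k + 3)/3**k.

The ratio is (k + 2)*(k + 4)/(3*(k + 1)).
Gosper form: A/B · C(k+1)/C(k) with A=k/3 + 4/3, B=1, C=k + 1.
Key eq: (k/3 + 4/3)·f(k+1) = (1)·f(k) + (k + 1).
d = 0 from the (1,0,1) case.
Solve for f: f(k) = 3 (degree 0 ≤ 0).
Certificate R = B(k−1)f/C = 3/(k + 1) gives s_k = -factorial(k + 3)/3**k.
s_(k+1) − s_k = -(k + 1)*factorial(k + 3)/(3*3**k) = t_k.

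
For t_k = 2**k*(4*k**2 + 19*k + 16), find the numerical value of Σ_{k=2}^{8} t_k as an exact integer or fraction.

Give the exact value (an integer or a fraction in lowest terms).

Σ = 180640

The ratio is 2*(4*k**2 + 27*k + 39)/(4*k**2 + 19*k + 16).
Normal form (A,B,C) = (2, 1, k**2 + 19*k/4 + 4).
Set up (2)·f(k+1) − (1)·f(k) − (k**2 + 19*k/4 + 4) = 0.
d = 2 from the (0,0,2) case.
Coefficient equations give f(k) = (4*k**2 + 3*k + 2)/4.
Get s_k = R·t_k = 2**k*(4*k**2 + 3*k + 2) with R(k) = B(k−1)f(k)/C(k) = (4*k**2 + 3*k + 2)/(4*k**2 + 19*k + 16).
s_(k+1) − s_k = 2**k*(4*k**2 + 19*k + 16) = t_k.
Σ_(k=2)^(8) t_k = s_(9) − s_(2) = 180736 − (96) = 180640.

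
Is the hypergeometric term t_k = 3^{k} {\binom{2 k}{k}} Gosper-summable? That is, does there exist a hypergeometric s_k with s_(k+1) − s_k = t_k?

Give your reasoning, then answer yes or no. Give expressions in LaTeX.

No. Not Gosper-summable.

r(k) = 6*(2*k + 1)/(k + 1) after simplifying.
Factor: A=12*k + 6; B=k + 1; C=1.
Solve (12*k + 6)·f(k+1) − (k)·f(k) = 1.
Bound: deg f ≤ -1.
Bound -1 < 0, so the key equation has no polynomial solution.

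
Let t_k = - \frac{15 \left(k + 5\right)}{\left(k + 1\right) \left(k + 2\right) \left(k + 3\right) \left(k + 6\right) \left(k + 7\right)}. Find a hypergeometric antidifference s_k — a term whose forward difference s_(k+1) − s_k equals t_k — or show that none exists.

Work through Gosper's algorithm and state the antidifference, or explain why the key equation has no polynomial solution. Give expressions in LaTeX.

s_k = \frac{5 k \left(- k^{2} - 9 k - 20\right)}{12 \left(k^{3} + 9 k^{2} + 20 k + 12\right)}

r(k) = (k + 1)*(k + 6)**2/((k + 4)*(k + 5)*(k + 8)) after simplifying.
A = k + 1, B = k + 8, C = k**3 + 14*k**2 + 65*k + 100.
Solve (k + 1)·f(k+1) − (k + 7)·f(k) = k**3 + 14*k**2 + 65*k + 100.
d = 6 from the (1,1,3) case.
Solve for f: f(k) = k*(k + 3)*(k + 4)**2*(k + 5)**2/36 (degree 6 ≤ 6).
Then R = B(k−1)f/C = k*(k + 3)*(k + 4)*(k + 7)/36, so s_k = R(k)·t_k = 5*k*(-k**2 - 9*k - 20)/(12*(k**3 + 9*k**2 + 20*k + 12)).
Check: Δs_k = 15*(-k - 5)/(k**5 + 19*k**4 + 131*k**3 + 401*k**2 + 540*k + 252). ✓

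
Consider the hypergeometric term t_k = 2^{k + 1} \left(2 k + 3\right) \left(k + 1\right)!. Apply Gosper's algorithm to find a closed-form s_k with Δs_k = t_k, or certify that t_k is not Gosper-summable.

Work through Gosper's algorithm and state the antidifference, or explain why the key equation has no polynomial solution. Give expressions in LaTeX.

r(k) = 2*(k + 2)*(2*k + 5)/(2*k + 3) after simplifying.
Gosper form: A/B · C(k+1)/C(k) with A=2*k + 4, B=1, C=k + 3/2.
f must satisfy (2*k + 4)·f(k+1) − (1)·f(k) = k + 3/2.
From deg A=1, deg B=0, deg C=1: d=0.
Match coefficients ⇒ f(k) = 1/2.
Then R = B(k−1)f/C = 1/(2*k + 3), so s_k = R(k)·t_k = 2**(k + 1)*factorial(k + 1).
s_(k+1) − s_k = 2**(k + 1)*(2*k + 3)*factorial(k + 1) = t_k.

s_k = 2^{k + 1} \left(k + 1\right)!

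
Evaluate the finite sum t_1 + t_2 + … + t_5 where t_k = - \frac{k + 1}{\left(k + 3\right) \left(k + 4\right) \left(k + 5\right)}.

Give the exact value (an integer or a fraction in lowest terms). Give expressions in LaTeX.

t_(k+1)/t_k = (k + 2)*(k + 3)/((k + 1)*(k + 6)).
Gosper form: A/B · C(k+1)/C(k) with A=k + 3, B=k + 6, C=k + 1.
Set up (k + 3)·f(k+1) − (k + 5)·f(k) − (k + 1) = 0.
Degrees (1,1,1) ⇒ d ≤ 2.
Solving with deg f ≤ 2: f(k) = k*(k + 1)/6.
Then R = B(k−1)f/C = k*(k + 5)/6, so s_k = R(k)·t_k = k*(-k - 1)/(6*(k + 3)*(k + 4)).
s_(k+1) − s_k = (-k - 1)/(k**3 + 12*k**2 + 47*k + 60) = t_k.
Telescoping: Σ = s_(6) − s_(1) = -7/90 − (-1/60) = -11/180.

Σ = -11/180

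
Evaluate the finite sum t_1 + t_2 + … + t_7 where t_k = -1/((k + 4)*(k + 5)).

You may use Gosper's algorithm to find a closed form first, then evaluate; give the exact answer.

Compute t_(k+1)/t_k: get (k + 4)/(k + 6).
So A=k + 4 and B=k + 6, with C=1.
Key eq: (k + 4)·f(k+1) = (k + 5)·f(k) + (1).
d = 1 from the (1,1,0) case.
A polynomial solution: f(k) = k/4.
Get s_k = R·t_k = -k/(4*k + 16) with R(k) = B(k−1)f(k)/C(k) = k*(k + 5)/4.
Check: Δs_k = -1/(k**2 + 9*k + 20). ✓
Sum = s_(8) − s_(1); s_(8) = -1/6, s_(1) = -1/20 ⇒ -7/60.

Σ = -7/60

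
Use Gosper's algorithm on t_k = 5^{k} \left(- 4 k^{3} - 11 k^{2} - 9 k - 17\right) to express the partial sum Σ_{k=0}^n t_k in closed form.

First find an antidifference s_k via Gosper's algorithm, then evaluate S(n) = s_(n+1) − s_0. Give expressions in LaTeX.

S(n) = - 5 \cdot 5^{n} n^{3} - 10 \cdot 5^{n} n^{2} - 10 \cdot 5^{n} n - 20 \cdot 5^{n} + 3

Compute t_(k+1)/t_k: get 5*(4*k**3 + 23*k**2 + 43*k + 41)/(4*k**3 + 11*k**2 + 9*k + 17).
Gosper form: A/B · C(k+1)/C(k) with A=5, B=1, C=k**3 + 11*k**2/4 + 9*k/4 + 17/4.
Key eq: (5)·f(k+1) = (1)·f(k) + (k**3 + 11*k**2/4 + 9*k/4 + 17/4).
Bound: deg f ≤ 3.
A polynomial solution: f(k) = (k + 1)*(k**2 - 2*k + 3)/4.
Certificate R = B(k−1)f/C = (k + 1)*(k**2 - 2*k + 3)/(4*k**3 + 11*k**2 + 9*k + 17) gives s_k = 5**k*(-k**3 + k**2 - k - 3).
Δs = 5**k*(-4*k**3 - 11*k**2 - 9*k - 17), as required.
Telescope: S(n) = s_(n+1) − s_(0) = 5**(n + 1)*(-n**3 - 2*n**2 - 2*n - 4) − (-3) = -5*5**n*n**3 - 10*5**n*n**2 - 10*5**n*n - 20*5**n + 3.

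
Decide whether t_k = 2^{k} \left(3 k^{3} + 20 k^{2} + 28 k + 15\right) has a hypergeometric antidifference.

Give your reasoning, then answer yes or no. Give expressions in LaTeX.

Yes. s_k = 2^{k} \left(3 k^{3} + 2 k^{2} + 2 k + 1\right).

The ratio is 2*(3*k**3 + 29*k**2 + 77*k + 66)/(3*k**3 + 20*k**2 + 28*k + 15).
Gosper form: A/B · C(k+1)/C(k) with A=2, B=1, C=k**3 + 20*k**2/3 + 28*k/3 + 5.
f must satisfy (2)·f(k+1) − (1)·f(k) = k**3 + 20*k**2/3 + 28*k/3 + 5.
From deg A=0, deg B=0, deg C=3: d=3.
Match coefficients ⇒ f(k) = (3*k**3 + 2*k**2 + 2*k + 1)/3.
R(k) = B(k−1)·f(k)/C(k) = (3*k**3 + 2*k**2 + 2*k + 1)/((k + 5)*(3*k**2 + 5*k + 3)); s_k = R·t_k = 2**k*(3*k**3 + 2*k**2 + 2*k + 1).
Δs = 2**k*(3*k**3 + 20*k**2 + 28*k + 15), as required.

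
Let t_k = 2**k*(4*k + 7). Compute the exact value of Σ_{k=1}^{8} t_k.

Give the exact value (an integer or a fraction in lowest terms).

Σ = 17914

r(k) = 2*(4*k + 11)/(4*k + 7) after simplifying.
So A=2 and B=1, with C=k + 7/4.
Solve (2)·f(k+1) − (1)·f(k) = k + 7/4.
deg f ≤ 1 (via 0,0,1).
Solve for f: f(k) = (4*k - 1)/4 (degree 1 ≤ 1).
So s_k = (B(k−1)f/C)·t_k = ((4*k - 1)/(4*k + 7))·t_k = 2**k*(4*k - 1).
Verify: 2**k*(4*k + 7) matches t_k.
Σ_(k=1)^(8) t_k = s_(9) − s_(1) = 17920 − (6) = 17914.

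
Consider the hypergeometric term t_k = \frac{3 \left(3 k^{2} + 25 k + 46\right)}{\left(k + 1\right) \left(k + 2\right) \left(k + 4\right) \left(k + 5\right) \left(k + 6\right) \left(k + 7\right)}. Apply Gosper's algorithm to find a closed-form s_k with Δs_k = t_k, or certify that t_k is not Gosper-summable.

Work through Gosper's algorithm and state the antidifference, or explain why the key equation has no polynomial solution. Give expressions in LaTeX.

s_k = \frac{k \left(k^{2} + 11 k + 34\right)}{8 \left(k^{3} + 11 k^{2} + 34 k + 24\right)}

Step 1: r(k) = (k + 1)*(k + 4)*(25*k + 3*(k + 1)**2 + 71)/((k + 3)*(k + 8)*(3*k**2 + 25*k + 46)).
Gosper form: A/B · C(k+1)/C(k) with A=k + 1, B=k + 8, C=k**3 + 34*k**2/3 + 121*k/3 + 46.
Need (k + 1)·f(k+1) − (k + 7)·f(k) = k**3 + 34*k**2/3 + 121*k/3 + 46.
Degrees (1,1,3) ⇒ d ≤ 6.
Solve for f: f(k) = k*(k + 2)*(k + 3)*(k + 5)*(k**2 + 11*k + 34)/72 (degree 6 ≤ 6).
Certificate R = B(k−1)f/C = k*(k + 2)*(k + 5)*(k + 7)*(k**2 + 11*k + 34)/(24*(3*k**2 + 25*k + 46)) gives s_k = k*(k**2 + 11*k + 34)/(8*(k**3 + 11*k**2 + 34*k + 24)).
Check: Δs_k = 3*(3*k**2 + 25*k + 46)/(k**6 + 25*k**5 + 247*k**4 + 1219*k**3 + 3112*k**2 + 3796*k + 1680). ✓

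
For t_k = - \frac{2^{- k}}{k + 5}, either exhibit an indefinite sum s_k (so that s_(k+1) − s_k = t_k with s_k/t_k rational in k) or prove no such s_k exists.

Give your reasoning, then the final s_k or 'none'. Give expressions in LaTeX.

Compute t_(k+1)/t_k: get (k + 5)/(2*(k + 6)).
Take A(k)=k/2 + 5/2, B(k)=k + 6, C(k)=1.
Need (k/2 + 5/2)·f(k+1) − (k + 5)·f(k) = 1.
Degrees (1,1,0) ⇒ d ≤ -1.
Negative degree bound (-1): no f exists, t_k not Gosper-summable.

none — t_k is not Gosper-summable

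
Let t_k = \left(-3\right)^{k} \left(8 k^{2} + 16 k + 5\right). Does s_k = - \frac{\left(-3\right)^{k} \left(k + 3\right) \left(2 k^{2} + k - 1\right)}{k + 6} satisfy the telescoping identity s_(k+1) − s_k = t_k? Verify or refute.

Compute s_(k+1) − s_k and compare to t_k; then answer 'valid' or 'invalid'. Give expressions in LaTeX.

s_(k+1) = 3*(-3)**k*(k + 4)*(k + 2*(k + 1)**2)/(k + 7)
s_(k+1) − s_k = (-3)**k*(8*k**4 + 96*k**3 + 351*k**2 + 431*k + 123)/(k**2 + 13*k + 42)
(s_(k+1) − s_k) − t_k = (-3)**(k + 1)*(8*k**3 + 66*k**2 + 102*k + 29)/(k**2 + 13*k + 42)

Invalid: residual \frac{\left(-3\right)^{k + 1} \left(8 k^{3} + 66 k^{2} + 102 k + 29\right)}{k^{2} + 13 k + 42} ≠ 0.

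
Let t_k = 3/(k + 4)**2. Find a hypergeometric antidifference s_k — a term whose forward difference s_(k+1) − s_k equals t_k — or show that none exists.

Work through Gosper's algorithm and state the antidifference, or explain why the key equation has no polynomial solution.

none — t_k is not Gosper-summable

Ratio r(k) = (k + 4)**2/(k + 5)**2.
Factor: A=k**2 + 8*k + 16; B=k**2 + 10*k + 25; C=1.
f must satisfy (k**2 + 8*k + 16)·f(k+1) − (k**2 + 8*k + 16)·f(k) = 1.
From deg A=2, deg B=2, deg C=0: d=0.
Put f(k) = c0: A·f(k+1) − B(k−1)·f(k) − C = -1; need -1 = 0 — inconsistent ⇒ no f, not summable.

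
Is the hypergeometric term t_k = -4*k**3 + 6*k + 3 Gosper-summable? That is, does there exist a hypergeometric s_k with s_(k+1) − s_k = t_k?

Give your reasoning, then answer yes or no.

Yes. s_k = k**2*(-k**2 + 2*k + 2).

r(k) = (6*k - 4*(k + 1)**3 + 9)/(-4*k**3 + 6*k + 3) after simplifying.
Normal form (A,B,C) = (1, 1, k**3 - 3*k/2 - 3/4).
f must satisfy (1)·f(k+1) − (1)·f(k) = k**3 - 3*k/2 - 3/4.
d = 4 from the (0,0,3) case.
Coefficient equations give f(k) = k**2*(k**2 - 2*k - 2)/4.
Certificate R = B(k−1)f/C = k**2*(k**2 - 2*k - 2)/(4*k**3 - 6*k - 3) gives s_k = k**2*(-k**2 + 2*k + 2).
Δs = -4*k**3 + 6*k + 3, as required.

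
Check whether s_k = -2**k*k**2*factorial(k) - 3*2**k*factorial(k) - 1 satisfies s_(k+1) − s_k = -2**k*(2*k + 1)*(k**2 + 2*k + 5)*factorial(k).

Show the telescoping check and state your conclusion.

valid (s_(k+1) − s_k reduces to t_k)

s_(k+1) = -2*2**k*k**3*factorial(k) - 6*2**k*k**2*factorial(k) - 12*2**k*k*factorial(k) - 8*2**k*factorial(k) - 1
s_(k+1) − s_k = -2**k*(2*k + 1)*(k**2 + 2*k + 5)*factorial(k)
(s_(k+1) − s_k) − t_k = 0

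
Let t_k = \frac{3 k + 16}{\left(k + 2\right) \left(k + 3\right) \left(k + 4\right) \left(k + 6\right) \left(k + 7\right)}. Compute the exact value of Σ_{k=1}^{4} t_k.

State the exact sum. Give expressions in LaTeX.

t_(k+1)/t_k = (k + 2)*(k + 6)*(3*k + 19)/((k + 5)*(k + 8)*(3*k + 16)).
Factor: A=k + 2; B=k + 8; C=k**2 + 31*k/3 + 80/3.
Solve (k + 2)·f(k+1) − (k + 7)·f(k) = k**2 + 31*k/3 + 80/3.
d = 5 from the (1,1,2) case.
Solve for f: f(k) = k*(k + 4)*(k + 5)*(k**2 + 11*k + 36)/108 (degree 5 ≤ 5).
So s_k = (B(k−1)f/C)·t_k = (k*(k + 4)*(k + 7)*(k**2 + 11*k + 36)/(36*(3*k + 16)))·t_k = k*(k**2 + 11*k + 36)/(36*(k**3 + 11*k**2 + 36*k + 36)).
s_(k+1) − s_k = (3*k + 16)/(k**5 + 22*k**4 + 185*k**3 + 740*k**2 + 1404*k + 1008) = t_k.
Sum = s_(5) − s_(1); s_(5) = 145/5544, s_(1) = 1/63 ⇒ 19/1848.

Σ = 19/1848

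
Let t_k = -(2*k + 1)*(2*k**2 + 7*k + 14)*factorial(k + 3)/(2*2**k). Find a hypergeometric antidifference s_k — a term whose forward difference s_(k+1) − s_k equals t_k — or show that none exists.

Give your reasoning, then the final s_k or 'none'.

Ratio r(k) = (4*k**4 + 44*k**3 + 191*k**2 + 385*k + 276)/(2*(4*k**3 + 16*k**2 + 35*k + 14)).
Gosper form: A/B · C(k+1)/C(k) with A=k/2 + 2, B=1, C=k**3 + 4*k**2 + 35*k/4 + 7/2.
Set up (k/2 + 2)·f(k+1) − (1)·f(k) − (k**3 + 4*k**2 + 35*k/4 + 7/2) = 0.
d = 2 from the (1,0,3) case.
A polynomial solution: f(k) = (2*k - 1)*(2*k + 1)/2.
Certificate R = B(k−1)f/C = 2*(2*k - 1)/(2*k**2 + 7*k + 14) gives s_k = (1 - 4*k**2)*factorial(k + 3)/2**k.
s_(k+1) − s_k = -(2*k + 1)*(2*k**2 + 7*k + 14)*factorial(k + 3)/(2*2**k) = t_k.

s_k = (1 - 4*k**2)*factorial(k + 3)/2**k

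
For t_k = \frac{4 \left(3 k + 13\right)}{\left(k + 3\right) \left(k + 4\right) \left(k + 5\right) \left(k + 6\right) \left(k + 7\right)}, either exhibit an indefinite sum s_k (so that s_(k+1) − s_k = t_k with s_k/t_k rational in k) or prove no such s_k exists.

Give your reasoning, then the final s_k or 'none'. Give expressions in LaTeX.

s_k = \frac{2 k \left(k^{2} + 14 k + 63\right)}{45 \left(k^{3} + 14 k^{2} + 63 k + 90\right)}

The ratio is (k + 3)*(3*k + 16)/((k + 8)*(3*k + 13)).
Normal form (A,B,C) = (k + 3, k + 8, k + 13/3).
Need (k + 3)·f(k+1) − (k + 7)·f(k) = k + 13/3.
deg f ≤ 4 (via 1,1,1).
Solving with deg f ≤ 4: f(k) = k*(k + 4)*(k**2 + 14*k + 63)/270.
So s_k = (B(k−1)f/C)·t_k = (k*(k + 4)*(k + 7)*(k**2 + 14*k + 63)/(90*(3*k + 13)))·t_k = 2*k*(k**2 + 14*k + 63)/(45*(k**3 + 14*k**2 + 63*k + 90)).
Δs = 4*(3*k + 13)/(k**5 + 25*k**4 + 245*k**3 + 1175*k**2 + 2754*k + 2520), as required.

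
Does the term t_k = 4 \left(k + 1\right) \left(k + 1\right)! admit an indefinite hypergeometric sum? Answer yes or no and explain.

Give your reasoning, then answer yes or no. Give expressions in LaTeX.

Yes. s_k = 4 \left(k + 1\right)!.

r(k) = (k + 2)**2/(k + 1) after simplifying.
Normal form (A,B,C) = (k + 2, 1, k + 1).
f must satisfy (k + 2)·f(k+1) − (1)·f(k) = k + 1.
d = 0 from the (1,0,1) case.
Coefficient equations give f(k) = 1.
R(k) = B(k−1)·f(k)/C(k) = 1/(k + 1); s_k = R·t_k = 4*factorial(k + 1).
Δs = 4*(k + 1)*factorial(k + 1), as required.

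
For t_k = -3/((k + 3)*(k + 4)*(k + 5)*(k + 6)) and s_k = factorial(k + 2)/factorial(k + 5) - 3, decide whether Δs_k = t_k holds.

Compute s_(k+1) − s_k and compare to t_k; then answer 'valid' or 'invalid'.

s_(k+1) = factorial(k + 3)/factorial(k + 6) - 3
s_(k+1) − s_k = -3/((k + 3)*(k + 4)*(k + 5)*(k + 6))
(s_(k+1) − s_k) − t_k = 0

Valid — Δs_k = t_k.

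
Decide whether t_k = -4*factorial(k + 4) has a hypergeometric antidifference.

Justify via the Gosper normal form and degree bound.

r(k) = k + 5 after simplifying.
A = k + 5, B = 1, C = 1.
f must satisfy (k + 5)·f(k+1) − (1)·f(k) = 1.
deg f ≤ -1 (via 1,0,0).
Bound -1 < 0, so the key equation has no polynomial solution.

No — t_k has no hypergeometric antidifference.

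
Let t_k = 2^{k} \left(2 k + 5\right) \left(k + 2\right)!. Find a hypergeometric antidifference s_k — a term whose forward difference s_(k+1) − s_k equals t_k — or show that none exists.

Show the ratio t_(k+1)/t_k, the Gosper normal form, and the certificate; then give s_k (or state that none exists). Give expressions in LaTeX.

The ratio is 2*(k + 3)*(2*k + 7)/(2*k + 5).
A = 2*k + 6, B = 1, C = k + 5/2.
Set up (2*k + 6)·f(k+1) − (1)·f(k) − (k + 5/2) = 0.
From deg A=1, deg B=0, deg C=1: d=0.
Coefficient equations give f(k) = 1/2.
Certificate R = B(k−1)f/C = 1/(2*k + 5) gives s_k = 2**k*factorial(k + 2).
Check: Δs_k = 2**k*(2*k + 5)*factorial(k + 2). ✓

s_k = 2^{k} \left(k + 2\right)!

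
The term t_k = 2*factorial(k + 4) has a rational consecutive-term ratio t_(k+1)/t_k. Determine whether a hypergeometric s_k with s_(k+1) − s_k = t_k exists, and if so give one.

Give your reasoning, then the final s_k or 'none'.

none — t_k is not Gosper-summable

Compute t_(k+1)/t_k: get k + 5.
Take A(k)=k + 5, B(k)=1, C(k)=1.
Set up (k + 5)·f(k+1) − (1)·f(k) − (1) = 0.
Degrees (1,0,0) ⇒ d ≤ -1.
deg f ≤ -1 is impossible — no certificate.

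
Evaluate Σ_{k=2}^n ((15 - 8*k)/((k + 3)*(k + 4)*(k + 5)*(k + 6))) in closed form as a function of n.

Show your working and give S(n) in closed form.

Compute t_(k+1)/t_k: get (k + 3)*(8*k - 7)/((k + 7)*(8*k - 15)).
A = k + 3, B = k + 7, C = k - 15/8.
Solve (k + 3)·f(k+1) − (k + 6)·f(k) = k - 15/8.
Bound: deg f ≤ 3.
A polynomial solution: f(k) = -k*(k**2 + 12*k + 287)/480.
Then R = B(k−1)f/C = -k*(k + 6)*(k**2 + 12*k + 287)/(60*(8*k - 15)), so s_k = R(k)·t_k = k*(k**2 + 12*k + 287)/(60*(k + 3)*(k + 4)*(k + 5)).
Δs = (15 - 8*k)/(k**4 + 18*k**3 + 119*k**2 + 342*k + 360), as required.
Σ_(k=2)^n t_k = s_(n+1) − s_(2) = ((n**3 + 15*n**2 + 314*n + 300)/(60*(n**3 + 15*n**2 + 74*n + 120))) − (1/20), i.e. (-n**3 - 15*n**2 + 46*n - 30)/(30*(n**3 + 15*n**2 + 74*n + 120)).

S(n) = (-n**3 - 15*n**2 + 46*n - 30)/(30*(n**3 + 15*n**2 + 74*n + 120))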